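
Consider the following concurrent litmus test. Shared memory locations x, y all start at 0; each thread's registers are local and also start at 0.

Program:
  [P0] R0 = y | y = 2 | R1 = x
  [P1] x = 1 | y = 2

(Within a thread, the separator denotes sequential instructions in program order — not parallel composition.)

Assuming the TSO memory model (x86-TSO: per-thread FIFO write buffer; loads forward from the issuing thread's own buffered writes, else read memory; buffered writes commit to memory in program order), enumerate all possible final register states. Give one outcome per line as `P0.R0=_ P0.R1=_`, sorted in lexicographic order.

P0.R0=0 P0.R1=0
P0.R0=0 P0.R1=1
P0.R0=2 P0.R1=1

outcome vector order: (P0.R0,P0.R1)
|TSO outcomes| = 3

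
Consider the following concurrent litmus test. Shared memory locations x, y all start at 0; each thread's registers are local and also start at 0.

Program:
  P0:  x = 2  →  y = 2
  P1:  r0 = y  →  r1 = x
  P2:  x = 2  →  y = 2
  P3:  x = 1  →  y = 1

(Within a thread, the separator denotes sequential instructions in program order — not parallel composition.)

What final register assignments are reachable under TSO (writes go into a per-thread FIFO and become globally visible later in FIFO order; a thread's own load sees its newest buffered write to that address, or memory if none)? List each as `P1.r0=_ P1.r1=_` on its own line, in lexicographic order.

outcome vector order: (P1.r0,P1.r1)
|TSO outcomes| = 7

P1.r0=0 P1.r1=0
P1.r0=0 P1.r1=1
P1.r0=0 P1.r1=2
P1.r0=1 P1.r1=1
P1.r0=1 P1.r1=2
P1.r0=2 P1.r1=1
P1.r0=2 P1.r1=2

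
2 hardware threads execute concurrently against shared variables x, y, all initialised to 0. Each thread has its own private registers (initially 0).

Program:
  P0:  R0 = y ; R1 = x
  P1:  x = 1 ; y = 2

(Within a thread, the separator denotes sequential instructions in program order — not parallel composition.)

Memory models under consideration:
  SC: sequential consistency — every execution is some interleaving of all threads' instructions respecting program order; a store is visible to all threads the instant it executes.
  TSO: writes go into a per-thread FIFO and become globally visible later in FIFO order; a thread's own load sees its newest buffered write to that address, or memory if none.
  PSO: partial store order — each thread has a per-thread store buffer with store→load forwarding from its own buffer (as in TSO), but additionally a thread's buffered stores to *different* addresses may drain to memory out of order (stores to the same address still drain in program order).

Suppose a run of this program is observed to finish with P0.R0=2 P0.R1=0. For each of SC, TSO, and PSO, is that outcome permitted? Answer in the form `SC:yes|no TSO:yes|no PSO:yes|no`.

SC:no TSO:no PSO:yes

outcome vector order: (P0.R0,P0.R1)
SC (3): 0/0; 0/1; 2/1
TSO (3): 0/0; 0/1; 2/1
PSO (4): 0/0; 0/1; 2/0; 2/1
target 2/0 ∈ {PSO}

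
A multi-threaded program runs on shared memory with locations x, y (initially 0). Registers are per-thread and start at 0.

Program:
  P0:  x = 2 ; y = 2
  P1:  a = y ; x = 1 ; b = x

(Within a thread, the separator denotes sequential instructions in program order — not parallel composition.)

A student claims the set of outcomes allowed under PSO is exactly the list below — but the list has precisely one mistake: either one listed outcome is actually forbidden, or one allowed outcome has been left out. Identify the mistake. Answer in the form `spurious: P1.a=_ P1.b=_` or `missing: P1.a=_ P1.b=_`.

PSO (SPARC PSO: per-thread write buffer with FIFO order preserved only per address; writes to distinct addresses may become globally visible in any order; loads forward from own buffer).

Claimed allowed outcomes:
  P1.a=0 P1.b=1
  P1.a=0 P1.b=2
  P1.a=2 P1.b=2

outcome vector order: (P1.a,P1.b)
[PSO] allowed = {0/1, 0/2, 2/1, 2/2}
PSO∖claimed = {2/1}

missing: P1.a=2 P1.b=1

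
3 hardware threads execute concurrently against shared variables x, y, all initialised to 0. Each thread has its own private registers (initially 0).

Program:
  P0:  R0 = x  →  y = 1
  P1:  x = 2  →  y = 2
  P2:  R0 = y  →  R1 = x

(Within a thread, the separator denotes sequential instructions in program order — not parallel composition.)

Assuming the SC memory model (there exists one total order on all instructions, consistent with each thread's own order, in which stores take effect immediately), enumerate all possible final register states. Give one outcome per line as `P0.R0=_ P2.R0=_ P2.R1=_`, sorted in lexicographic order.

outcome vector order: (P0.R0,P2.R0,P2.R1)
|SC outcomes| = 9

P0.R0=0 P2.R0=0 P2.R1=0
P0.R0=0 P2.R0=0 P2.R1=2
P0.R0=0 P2.R0=1 P2.R1=0
P0.R0=0 P2.R0=1 P2.R1=2
P0.R0=0 P2.R0=2 P2.R1=2
P0.R0=2 P2.R0=0 P2.R1=0
P0.R0=2 P2.R0=0 P2.R1=2
P0.R0=2 P2.R0=1 P2.R1=2
P0.R0=2 P2.R0=2 P2.R1=2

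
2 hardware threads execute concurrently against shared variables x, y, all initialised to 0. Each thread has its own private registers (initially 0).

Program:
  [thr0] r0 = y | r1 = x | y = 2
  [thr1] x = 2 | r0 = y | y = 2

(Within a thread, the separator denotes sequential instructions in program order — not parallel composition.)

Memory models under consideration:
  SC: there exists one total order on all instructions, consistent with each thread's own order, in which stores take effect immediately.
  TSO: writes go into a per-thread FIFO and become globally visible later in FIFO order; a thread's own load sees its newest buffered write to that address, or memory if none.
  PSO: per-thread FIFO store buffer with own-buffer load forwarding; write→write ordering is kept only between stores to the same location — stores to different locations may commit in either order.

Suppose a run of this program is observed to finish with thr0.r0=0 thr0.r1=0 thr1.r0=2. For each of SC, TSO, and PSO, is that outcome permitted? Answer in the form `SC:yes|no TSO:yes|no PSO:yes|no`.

outcome vector order: (thr0.r0,thr0.r1,thr1.r0)
SC (5): (0,0,0) (0,0,2) (0,2,0) (0,2,2) (2,2,0)
TSO (5): (0,0,0) (0,0,2) (0,2,0) (0,2,2) (2,2,0)
PSO (6): (0,0,0) (0,0,2) (0,2,0) (0,2,2) (2,0,0) (2,2,0)
target (0,0,2) ∈ {SC,TSO,PSO}

SC:yes TSO:yes PSO:yes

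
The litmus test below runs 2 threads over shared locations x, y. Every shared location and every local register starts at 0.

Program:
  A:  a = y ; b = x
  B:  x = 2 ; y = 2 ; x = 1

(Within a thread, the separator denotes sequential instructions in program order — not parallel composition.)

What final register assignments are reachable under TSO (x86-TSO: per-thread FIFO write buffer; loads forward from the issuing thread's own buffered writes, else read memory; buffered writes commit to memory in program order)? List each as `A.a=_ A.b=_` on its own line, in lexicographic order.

A.a=0 A.b=0
A.a=0 A.b=1
A.a=0 A.b=2
A.a=2 A.b=1
A.a=2 A.b=2

outcome vector order: (A.a,A.b)
|TSO outcomes| = 5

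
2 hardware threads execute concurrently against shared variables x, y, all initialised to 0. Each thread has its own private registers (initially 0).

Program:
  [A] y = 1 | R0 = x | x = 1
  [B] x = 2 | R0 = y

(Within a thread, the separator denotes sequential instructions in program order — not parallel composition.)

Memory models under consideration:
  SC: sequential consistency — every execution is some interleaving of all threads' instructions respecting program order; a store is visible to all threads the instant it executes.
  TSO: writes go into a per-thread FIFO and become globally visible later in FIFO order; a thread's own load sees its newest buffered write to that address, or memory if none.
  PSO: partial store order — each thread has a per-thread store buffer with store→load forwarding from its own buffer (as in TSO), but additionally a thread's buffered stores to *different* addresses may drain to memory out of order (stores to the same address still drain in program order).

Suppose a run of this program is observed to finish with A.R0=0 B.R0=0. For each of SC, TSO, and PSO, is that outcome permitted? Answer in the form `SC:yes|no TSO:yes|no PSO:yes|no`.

SC:no TSO:yes PSO:yes

outcome vector order: (A.R0,B.R0)
[SC] allowed = {<0 1> <2 0> <2 1>}
[TSO] allowed = {<0 0> <0 1> <2 0> <2 1>}
[PSO] allowed = {<0 0> <0 1> <2 0> <2 1>}
target <0 0> ∈ {TSO,PSO}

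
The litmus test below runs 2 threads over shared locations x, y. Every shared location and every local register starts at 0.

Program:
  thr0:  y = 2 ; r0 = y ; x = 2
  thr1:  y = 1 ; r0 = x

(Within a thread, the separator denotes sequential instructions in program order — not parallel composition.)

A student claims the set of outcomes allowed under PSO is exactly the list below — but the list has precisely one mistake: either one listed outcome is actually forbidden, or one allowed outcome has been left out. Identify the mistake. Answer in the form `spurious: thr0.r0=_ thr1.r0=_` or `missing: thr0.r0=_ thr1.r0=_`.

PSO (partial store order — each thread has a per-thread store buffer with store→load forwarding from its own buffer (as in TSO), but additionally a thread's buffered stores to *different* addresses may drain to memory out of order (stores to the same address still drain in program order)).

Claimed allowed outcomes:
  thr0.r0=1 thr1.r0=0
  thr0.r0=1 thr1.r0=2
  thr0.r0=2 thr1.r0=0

missing: thr0.r0=2 thr1.r0=2

outcome vector order: (thr0.r0,thr1.r0)
PSO (4): (1,0) (1,2) (2,0) (2,2)
PSO∖claimed = {(2,2)}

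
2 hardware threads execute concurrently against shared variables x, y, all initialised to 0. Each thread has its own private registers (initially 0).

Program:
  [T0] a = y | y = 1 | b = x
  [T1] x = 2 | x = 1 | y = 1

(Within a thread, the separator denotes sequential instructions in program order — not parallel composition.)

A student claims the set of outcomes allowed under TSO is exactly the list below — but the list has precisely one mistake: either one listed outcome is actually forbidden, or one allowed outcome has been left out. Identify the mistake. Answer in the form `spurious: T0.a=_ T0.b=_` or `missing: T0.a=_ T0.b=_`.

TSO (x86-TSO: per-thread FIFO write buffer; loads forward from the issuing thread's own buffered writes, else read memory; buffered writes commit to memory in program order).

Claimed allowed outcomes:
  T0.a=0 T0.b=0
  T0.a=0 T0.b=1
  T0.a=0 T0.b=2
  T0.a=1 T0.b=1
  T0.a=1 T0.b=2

outcome vector order: (T0.a,T0.b)
under TSO → 00; 01; 02; 11
claimed∖TSO = {12}

spurious: T0.a=1 T0.b=2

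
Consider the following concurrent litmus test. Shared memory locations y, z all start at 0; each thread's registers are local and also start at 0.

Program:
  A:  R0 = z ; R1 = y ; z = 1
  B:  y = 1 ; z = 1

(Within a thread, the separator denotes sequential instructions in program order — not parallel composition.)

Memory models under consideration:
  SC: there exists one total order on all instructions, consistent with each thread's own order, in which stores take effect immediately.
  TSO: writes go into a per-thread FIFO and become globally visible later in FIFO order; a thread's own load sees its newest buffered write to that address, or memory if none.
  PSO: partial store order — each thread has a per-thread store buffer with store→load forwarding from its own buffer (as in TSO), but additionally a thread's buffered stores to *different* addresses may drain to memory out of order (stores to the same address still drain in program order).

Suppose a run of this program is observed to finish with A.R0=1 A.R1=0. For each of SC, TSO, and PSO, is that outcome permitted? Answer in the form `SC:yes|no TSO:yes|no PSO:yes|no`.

SC:no TSO:no PSO:yes

outcome vector order: (A.R0,A.R1)
SC: 3 outcomes — {00; 01; 11}
TSO: 3 outcomes — {00; 01; 11}
PSO: 4 outcomes — {00; 01; 10; 11}
target 10 ∈ {PSO}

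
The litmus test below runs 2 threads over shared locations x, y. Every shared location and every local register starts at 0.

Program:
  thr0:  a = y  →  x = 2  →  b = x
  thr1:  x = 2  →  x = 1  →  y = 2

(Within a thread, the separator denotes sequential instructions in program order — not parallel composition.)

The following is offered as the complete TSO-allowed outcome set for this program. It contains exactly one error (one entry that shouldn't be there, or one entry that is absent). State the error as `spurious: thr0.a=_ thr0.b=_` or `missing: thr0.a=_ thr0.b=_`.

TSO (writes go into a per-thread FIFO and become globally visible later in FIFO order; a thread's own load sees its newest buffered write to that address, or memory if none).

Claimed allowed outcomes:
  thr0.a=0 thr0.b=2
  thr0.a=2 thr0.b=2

missing: thr0.a=0 thr0.b=1

outcome vector order: (thr0.a,thr0.b)
[TSO] allowed = {0/1; 0/2; 2/2}
TSO∖claimed = {0/1}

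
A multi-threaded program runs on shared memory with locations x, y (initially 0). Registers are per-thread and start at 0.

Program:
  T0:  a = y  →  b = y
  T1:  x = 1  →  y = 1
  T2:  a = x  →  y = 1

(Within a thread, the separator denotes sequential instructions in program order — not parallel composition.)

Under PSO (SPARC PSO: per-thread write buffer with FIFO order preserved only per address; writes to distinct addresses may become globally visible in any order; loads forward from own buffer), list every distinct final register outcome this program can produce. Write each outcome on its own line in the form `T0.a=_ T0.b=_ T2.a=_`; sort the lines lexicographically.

outcome vector order: (T0.a,T0.b,T2.a)
|PSO outcomes| = 6

T0.a=0 T0.b=0 T2.a=0
T0.a=0 T0.b=0 T2.a=1
T0.a=0 T0.b=1 T2.a=0
T0.a=0 T0.b=1 T2.a=1
T0.a=1 T0.b=1 T2.a=0
T0.a=1 T0.b=1 T2.a=1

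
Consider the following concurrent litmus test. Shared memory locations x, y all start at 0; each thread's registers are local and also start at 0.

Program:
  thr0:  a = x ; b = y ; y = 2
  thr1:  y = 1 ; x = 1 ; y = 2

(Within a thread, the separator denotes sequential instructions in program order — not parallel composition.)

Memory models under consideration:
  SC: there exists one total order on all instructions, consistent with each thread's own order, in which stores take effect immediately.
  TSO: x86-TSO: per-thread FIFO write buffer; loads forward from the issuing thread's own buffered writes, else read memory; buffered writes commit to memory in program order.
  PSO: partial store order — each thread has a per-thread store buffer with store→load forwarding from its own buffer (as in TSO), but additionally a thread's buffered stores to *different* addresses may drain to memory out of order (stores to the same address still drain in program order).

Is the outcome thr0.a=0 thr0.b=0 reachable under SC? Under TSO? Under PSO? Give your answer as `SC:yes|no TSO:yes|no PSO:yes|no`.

SC:yes TSO:yes PSO:yes

outcome vector order: (thr0.a,thr0.b)
SC: 5 outcomes — {00 01 02 11 12}
TSO: 5 outcomes — {00 01 02 11 12}
PSO: 6 outcomes — {00 01 02 10 11 12}
target 00 ∈ {SC,TSO,PSO}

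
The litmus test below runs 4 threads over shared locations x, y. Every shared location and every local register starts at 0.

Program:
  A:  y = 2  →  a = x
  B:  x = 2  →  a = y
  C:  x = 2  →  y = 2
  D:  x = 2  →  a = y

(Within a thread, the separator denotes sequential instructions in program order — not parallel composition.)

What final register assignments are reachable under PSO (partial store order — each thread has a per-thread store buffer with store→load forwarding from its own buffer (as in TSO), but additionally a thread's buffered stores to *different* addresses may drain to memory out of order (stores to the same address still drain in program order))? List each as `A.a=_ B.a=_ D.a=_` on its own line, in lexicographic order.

A.a=0 B.a=0 D.a=0
A.a=0 B.a=0 D.a=2
A.a=0 B.a=2 D.a=0
A.a=0 B.a=2 D.a=2
A.a=2 B.a=0 D.a=0
A.a=2 B.a=0 D.a=2
A.a=2 B.a=2 D.a=0
A.a=2 B.a=2 D.a=2

outcome vector order: (A.a,B.a,D.a)
|PSO outcomes| = 8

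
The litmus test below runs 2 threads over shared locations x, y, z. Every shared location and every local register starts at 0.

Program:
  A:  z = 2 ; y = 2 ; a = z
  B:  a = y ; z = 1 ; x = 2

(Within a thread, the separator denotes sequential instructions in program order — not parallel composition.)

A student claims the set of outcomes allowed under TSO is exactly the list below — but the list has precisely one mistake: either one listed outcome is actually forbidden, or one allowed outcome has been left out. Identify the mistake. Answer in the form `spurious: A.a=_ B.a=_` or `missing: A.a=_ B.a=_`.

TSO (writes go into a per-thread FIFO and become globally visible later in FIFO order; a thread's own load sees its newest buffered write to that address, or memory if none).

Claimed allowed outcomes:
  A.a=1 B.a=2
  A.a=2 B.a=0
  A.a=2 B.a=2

missing: A.a=1 B.a=0

outcome vector order: (A.a,B.a)
TSO (4): (1,0) (1,2) (2,0) (2,2)
TSO∖claimed = {(1,0)}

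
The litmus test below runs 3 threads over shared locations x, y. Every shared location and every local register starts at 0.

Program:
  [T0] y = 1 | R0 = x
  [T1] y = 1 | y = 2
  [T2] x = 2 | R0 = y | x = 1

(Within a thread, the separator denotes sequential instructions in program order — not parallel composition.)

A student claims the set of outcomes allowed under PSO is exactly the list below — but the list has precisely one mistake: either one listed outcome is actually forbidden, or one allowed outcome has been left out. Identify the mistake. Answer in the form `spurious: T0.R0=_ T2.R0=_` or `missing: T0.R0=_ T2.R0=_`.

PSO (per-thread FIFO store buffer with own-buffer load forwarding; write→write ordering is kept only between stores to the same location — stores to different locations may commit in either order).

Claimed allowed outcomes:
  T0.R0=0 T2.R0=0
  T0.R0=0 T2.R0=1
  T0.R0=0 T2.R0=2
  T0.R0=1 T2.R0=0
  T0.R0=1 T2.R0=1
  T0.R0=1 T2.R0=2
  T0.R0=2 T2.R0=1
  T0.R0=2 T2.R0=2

outcome vector order: (T0.R0,T2.R0)
PSO (9): 0/0, 0/1, 0/2, 1/0, 1/1, 1/2, 2/0, 2/1, 2/2
PSO∖claimed = {2/0}

missing: T0.R0=2 T2.R0=0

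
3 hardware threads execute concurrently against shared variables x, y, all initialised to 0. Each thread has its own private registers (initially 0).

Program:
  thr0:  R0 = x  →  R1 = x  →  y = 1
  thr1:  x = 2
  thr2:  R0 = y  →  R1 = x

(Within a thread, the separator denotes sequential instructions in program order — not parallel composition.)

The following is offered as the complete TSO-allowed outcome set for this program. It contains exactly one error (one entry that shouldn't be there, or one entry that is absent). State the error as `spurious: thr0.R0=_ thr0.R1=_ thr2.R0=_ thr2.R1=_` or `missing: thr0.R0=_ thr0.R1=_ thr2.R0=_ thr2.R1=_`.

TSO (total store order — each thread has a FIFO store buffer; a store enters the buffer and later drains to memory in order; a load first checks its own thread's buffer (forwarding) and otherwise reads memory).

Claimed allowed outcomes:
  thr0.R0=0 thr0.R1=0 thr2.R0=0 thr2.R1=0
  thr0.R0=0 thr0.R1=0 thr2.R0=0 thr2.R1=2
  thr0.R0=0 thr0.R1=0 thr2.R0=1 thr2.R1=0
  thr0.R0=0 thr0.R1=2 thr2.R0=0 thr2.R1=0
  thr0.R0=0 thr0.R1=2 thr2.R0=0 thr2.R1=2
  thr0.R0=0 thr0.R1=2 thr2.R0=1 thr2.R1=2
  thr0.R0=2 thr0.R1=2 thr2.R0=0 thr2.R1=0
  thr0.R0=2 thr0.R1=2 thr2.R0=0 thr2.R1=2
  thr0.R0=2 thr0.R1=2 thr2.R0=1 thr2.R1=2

missing: thr0.R0=0 thr0.R1=0 thr2.R0=1 thr2.R1=2

outcome vector order: (thr0.R0,thr0.R1,thr2.R0,thr2.R1)
TSO (10): <0 0 0 0> <0 0 0 2> <0 0 1 0> <0 0 1 2> <0 2 0 0> <0 2 0 2> <0 2 1 2> <2 2 0 0> <2 2 0 2> <2 2 1 2>
TSO∖claimed = {<0 0 1 2>}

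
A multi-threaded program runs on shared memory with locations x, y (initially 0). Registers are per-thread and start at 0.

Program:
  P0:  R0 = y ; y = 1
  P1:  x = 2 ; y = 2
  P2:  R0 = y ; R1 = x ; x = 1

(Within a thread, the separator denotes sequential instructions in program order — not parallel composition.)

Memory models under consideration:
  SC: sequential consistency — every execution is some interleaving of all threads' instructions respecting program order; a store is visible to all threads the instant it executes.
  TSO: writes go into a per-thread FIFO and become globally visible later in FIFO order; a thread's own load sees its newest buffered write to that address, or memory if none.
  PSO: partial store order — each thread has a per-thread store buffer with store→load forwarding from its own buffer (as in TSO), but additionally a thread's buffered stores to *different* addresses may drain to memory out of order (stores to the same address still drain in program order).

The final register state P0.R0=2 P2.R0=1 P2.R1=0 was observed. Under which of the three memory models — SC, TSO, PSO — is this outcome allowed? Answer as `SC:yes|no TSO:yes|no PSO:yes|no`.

outcome vector order: (P0.R0,P2.R0,P2.R1)
SC: 9 outcomes — {(0,0,0); (0,0,2); (0,1,0); (0,1,2); (0,2,2); (2,0,0); (2,0,2); (2,1,2); (2,2,2)}
TSO: 9 outcomes — {(0,0,0); (0,0,2); (0,1,0); (0,1,2); (0,2,2); (2,0,0); (2,0,2); (2,1,2); (2,2,2)}
PSO: 12 outcomes — {(0,0,0); (0,0,2); (0,1,0); (0,1,2); (0,2,0); (0,2,2); (2,0,0); (2,0,2); (2,1,0); (2,1,2); (2,2,0); (2,2,2)}
target (2,1,0) ∈ {PSO}

SC:no TSO:no PSO:yes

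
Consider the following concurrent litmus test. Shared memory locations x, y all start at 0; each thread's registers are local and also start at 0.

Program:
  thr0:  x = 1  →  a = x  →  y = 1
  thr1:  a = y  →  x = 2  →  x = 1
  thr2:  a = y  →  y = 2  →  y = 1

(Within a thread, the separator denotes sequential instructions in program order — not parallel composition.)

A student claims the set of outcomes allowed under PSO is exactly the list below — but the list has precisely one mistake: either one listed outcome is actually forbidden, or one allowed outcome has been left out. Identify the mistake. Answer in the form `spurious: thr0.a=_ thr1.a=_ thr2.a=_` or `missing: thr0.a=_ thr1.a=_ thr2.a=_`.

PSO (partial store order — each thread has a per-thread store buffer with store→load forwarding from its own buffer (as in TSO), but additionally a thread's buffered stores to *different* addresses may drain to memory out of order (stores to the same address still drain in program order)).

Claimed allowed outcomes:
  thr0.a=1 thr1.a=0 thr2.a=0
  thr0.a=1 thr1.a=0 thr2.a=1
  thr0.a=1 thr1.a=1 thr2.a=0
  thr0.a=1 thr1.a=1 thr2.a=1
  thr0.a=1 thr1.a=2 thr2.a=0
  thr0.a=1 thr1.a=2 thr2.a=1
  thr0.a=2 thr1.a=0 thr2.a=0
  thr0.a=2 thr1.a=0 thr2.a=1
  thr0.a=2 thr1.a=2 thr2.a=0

outcome vector order: (thr0.a,thr1.a,thr2.a)
PSO: 10 outcomes — {<1 0 0> <1 0 1> <1 1 0> <1 1 1> <1 2 0> <1 2 1> <2 0 0> <2 0 1> <2 1 0> <2 2 0>}
PSO∖claimed = {<2 1 0>}

missing: thr0.a=2 thr1.a=1 thr2.a=0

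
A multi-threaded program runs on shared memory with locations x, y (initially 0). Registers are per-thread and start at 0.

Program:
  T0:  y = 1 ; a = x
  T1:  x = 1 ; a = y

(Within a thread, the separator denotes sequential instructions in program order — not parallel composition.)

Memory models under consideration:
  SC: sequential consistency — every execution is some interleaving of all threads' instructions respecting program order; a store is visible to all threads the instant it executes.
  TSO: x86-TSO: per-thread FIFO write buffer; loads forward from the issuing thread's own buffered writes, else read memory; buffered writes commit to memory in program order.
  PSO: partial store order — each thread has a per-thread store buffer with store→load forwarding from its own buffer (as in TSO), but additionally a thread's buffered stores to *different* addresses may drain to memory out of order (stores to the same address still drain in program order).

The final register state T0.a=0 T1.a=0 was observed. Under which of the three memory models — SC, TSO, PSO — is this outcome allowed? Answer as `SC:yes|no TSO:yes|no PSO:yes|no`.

outcome vector order: (T0.a,T1.a)
under SC → (0,1), (1,0), (1,1)
under TSO → (0,0), (0,1), (1,0), (1,1)
under PSO → (0,0), (0,1), (1,0), (1,1)
target (0,0) ∈ {TSO,PSO}

SC:no TSO:yes PSO:yes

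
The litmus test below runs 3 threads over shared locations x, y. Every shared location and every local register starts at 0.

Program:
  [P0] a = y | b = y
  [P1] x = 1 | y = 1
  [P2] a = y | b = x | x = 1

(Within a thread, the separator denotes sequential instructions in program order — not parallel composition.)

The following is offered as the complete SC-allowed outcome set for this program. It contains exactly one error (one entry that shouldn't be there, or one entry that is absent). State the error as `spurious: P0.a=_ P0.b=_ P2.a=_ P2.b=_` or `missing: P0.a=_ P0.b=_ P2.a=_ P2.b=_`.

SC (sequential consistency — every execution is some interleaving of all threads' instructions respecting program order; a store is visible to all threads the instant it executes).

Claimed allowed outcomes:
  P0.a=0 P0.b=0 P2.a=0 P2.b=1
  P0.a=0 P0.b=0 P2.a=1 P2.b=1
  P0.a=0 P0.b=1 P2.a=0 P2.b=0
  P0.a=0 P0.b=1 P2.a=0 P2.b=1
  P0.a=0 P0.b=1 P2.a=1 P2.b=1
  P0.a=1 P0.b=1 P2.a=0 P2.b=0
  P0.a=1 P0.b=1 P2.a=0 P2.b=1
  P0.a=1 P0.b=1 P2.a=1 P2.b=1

missing: P0.a=0 P0.b=0 P2.a=0 P2.b=0

outcome vector order: (P0.a,P0.b,P2.a,P2.b)
[SC] allowed = {<0 0 0 0>, <0 0 0 1>, <0 0 1 1>, <0 1 0 0>, <0 1 0 1>, <0 1 1 1>, <1 1 0 0>, <1 1 0 1>, <1 1 1 1>}
SC∖claimed = {<0 0 0 0>}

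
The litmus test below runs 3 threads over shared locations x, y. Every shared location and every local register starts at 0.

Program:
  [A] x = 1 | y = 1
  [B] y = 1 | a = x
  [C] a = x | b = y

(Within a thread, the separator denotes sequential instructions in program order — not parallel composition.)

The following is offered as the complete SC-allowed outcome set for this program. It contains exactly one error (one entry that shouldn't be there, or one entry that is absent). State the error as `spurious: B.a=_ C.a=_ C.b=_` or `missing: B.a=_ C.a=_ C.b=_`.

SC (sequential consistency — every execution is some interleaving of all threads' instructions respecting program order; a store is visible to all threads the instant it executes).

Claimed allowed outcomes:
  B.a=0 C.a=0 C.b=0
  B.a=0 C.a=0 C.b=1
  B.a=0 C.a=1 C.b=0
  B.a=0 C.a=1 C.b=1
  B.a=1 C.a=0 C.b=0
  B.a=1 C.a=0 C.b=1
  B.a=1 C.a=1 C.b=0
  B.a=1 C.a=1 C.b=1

outcome vector order: (B.a,C.a,C.b)
[SC] allowed = {(0,0,0), (0,0,1), (0,1,1), (1,0,0), (1,0,1), (1,1,0), (1,1,1)}
claimed∖SC = {(0,1,0)}

spurious: B.a=0 C.a=1 C.b=0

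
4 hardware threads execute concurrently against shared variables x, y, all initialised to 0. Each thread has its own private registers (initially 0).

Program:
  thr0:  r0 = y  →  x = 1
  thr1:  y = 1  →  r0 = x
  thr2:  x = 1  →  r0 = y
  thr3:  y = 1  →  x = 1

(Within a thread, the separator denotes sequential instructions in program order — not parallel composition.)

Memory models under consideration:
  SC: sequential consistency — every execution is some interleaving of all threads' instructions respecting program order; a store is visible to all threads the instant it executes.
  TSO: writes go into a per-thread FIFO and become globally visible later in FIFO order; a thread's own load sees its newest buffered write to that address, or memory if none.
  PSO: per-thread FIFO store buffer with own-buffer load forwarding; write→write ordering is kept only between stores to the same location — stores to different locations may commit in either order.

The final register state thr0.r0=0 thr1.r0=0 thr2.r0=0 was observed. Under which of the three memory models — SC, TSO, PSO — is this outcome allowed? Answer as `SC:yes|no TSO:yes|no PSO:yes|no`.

outcome vector order: (thr0.r0,thr1.r0,thr2.r0)
under SC → (0,0,1), (0,1,0), (0,1,1), (1,0,1), (1,1,0), (1,1,1)
under TSO → (0,0,0), (0,0,1), (0,1,0), (0,1,1), (1,0,0), (1,0,1), (1,1,0), (1,1,1)
under PSO → (0,0,0), (0,0,1), (0,1,0), (0,1,1), (1,0,0), (1,0,1), (1,1,0), (1,1,1)
target (0,0,0) ∈ {TSO,PSO}

SC:no TSO:yes PSO:yes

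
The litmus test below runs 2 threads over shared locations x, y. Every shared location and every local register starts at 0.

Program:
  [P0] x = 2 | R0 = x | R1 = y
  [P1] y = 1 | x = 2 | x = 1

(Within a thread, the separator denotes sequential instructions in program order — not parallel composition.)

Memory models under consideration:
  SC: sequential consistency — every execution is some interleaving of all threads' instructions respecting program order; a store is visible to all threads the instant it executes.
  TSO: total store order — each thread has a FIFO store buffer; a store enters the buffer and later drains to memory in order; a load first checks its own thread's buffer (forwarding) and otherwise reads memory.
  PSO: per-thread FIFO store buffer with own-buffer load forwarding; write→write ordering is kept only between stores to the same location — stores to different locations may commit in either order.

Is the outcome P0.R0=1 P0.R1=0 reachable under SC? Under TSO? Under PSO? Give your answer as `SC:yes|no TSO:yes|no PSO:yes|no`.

SC:no TSO:no PSO:yes

outcome vector order: (P0.R0,P0.R1)
under SC → 1/1, 2/0, 2/1
under TSO → 1/1, 2/0, 2/1
under PSO → 1/0, 1/1, 2/0, 2/1
target 1/0 ∈ {PSO}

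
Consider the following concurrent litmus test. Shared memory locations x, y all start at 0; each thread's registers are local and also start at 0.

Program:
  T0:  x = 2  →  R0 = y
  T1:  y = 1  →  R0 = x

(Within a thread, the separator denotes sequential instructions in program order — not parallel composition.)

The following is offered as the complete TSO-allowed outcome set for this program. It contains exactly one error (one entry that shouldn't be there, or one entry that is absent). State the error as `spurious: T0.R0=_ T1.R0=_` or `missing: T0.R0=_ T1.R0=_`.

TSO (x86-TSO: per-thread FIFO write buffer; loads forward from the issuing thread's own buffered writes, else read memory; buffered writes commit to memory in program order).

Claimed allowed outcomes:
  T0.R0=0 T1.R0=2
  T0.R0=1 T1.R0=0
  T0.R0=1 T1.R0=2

outcome vector order: (T0.R0,T1.R0)
TSO (4): 00; 02; 10; 12
TSO∖claimed = {00}

missing: T0.R0=0 T1.R0=0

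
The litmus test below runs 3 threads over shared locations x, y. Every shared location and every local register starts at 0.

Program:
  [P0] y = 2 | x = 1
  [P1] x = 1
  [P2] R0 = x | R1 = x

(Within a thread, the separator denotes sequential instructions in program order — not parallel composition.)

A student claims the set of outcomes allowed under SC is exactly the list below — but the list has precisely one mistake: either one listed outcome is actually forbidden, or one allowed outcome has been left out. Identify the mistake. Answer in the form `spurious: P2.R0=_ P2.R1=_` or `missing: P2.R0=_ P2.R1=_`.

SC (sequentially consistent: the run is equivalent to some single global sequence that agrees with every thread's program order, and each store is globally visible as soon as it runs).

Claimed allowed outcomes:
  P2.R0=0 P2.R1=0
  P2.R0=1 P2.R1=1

outcome vector order: (P2.R0,P2.R1)
SC: 3 outcomes — {(0,0); (0,1); (1,1)}
SC∖claimed = {(0,1)}

missing: P2.R0=0 P2.R1=1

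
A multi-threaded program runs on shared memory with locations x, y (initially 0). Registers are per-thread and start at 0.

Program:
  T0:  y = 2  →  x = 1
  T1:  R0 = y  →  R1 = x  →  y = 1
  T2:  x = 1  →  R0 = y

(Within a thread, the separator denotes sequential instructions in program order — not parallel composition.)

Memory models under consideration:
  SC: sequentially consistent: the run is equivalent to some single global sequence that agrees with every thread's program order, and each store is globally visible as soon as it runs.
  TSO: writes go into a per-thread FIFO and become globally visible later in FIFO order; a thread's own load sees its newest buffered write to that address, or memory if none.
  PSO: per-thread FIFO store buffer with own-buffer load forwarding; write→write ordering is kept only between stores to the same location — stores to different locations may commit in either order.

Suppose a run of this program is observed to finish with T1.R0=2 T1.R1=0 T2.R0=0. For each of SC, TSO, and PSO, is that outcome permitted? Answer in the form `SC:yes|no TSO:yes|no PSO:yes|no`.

outcome vector order: (T1.R0,T1.R1,T2.R0)
[SC] allowed = {000 001 002 010 011 012 201 202 210 211 212}
[TSO] allowed = {000 001 002 010 011 012 200 201 202 210 211 212}
[PSO] allowed = {000 001 002 010 011 012 200 201 202 210 211 212}
target 200 ∈ {TSO,PSO}

SC:no TSO:yes PSO:yes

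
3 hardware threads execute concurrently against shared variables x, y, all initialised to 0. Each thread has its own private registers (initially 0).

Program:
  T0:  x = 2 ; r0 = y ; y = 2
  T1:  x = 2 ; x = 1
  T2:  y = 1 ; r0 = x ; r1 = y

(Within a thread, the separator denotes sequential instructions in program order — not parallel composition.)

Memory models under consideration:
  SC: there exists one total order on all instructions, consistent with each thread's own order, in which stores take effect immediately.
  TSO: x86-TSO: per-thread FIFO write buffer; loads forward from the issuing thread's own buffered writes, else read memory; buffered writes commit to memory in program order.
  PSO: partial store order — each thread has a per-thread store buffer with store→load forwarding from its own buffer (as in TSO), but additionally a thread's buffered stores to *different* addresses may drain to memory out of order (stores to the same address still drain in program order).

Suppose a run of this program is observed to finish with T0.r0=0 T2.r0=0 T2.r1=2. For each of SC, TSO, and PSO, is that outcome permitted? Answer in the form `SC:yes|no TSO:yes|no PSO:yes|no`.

SC:no TSO:yes PSO:yes

outcome vector order: (T0.r0,T2.r0,T2.r1)
[SC] allowed = {011; 012; 021; 022; 101; 102; 111; 112; 121; 122}
[TSO] allowed = {001; 002; 011; 012; 021; 022; 101; 102; 111; 112; 121; 122}
[PSO] allowed = {001; 002; 011; 012; 021; 022; 101; 102; 111; 112; 121; 122}
target 002 ∈ {TSO,PSO}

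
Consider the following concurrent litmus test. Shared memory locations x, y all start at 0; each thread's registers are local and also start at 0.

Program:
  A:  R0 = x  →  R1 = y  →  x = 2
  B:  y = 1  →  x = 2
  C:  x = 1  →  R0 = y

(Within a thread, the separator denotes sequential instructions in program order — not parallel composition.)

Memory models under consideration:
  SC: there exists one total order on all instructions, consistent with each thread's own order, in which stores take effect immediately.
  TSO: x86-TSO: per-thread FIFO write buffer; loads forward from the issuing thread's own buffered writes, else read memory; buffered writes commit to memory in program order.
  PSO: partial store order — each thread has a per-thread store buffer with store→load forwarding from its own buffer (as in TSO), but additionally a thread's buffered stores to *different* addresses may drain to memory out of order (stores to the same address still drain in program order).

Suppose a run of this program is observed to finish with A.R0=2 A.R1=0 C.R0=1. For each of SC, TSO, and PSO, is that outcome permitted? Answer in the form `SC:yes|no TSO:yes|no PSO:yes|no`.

outcome vector order: (A.R0,A.R1,C.R0)
under SC → (0,0,0); (0,0,1); (0,1,0); (0,1,1); (1,0,0); (1,0,1); (1,1,0); (1,1,1); (2,1,0); (2,1,1)
under TSO → (0,0,0); (0,0,1); (0,1,0); (0,1,1); (1,0,0); (1,0,1); (1,1,0); (1,1,1); (2,1,0); (2,1,1)
under PSO → (0,0,0); (0,0,1); (0,1,0); (0,1,1); (1,0,0); (1,0,1); (1,1,0); (1,1,1); (2,0,0); (2,0,1); (2,1,0); (2,1,1)
target (2,0,1) ∈ {PSO}

SC:no TSO:no PSO:yes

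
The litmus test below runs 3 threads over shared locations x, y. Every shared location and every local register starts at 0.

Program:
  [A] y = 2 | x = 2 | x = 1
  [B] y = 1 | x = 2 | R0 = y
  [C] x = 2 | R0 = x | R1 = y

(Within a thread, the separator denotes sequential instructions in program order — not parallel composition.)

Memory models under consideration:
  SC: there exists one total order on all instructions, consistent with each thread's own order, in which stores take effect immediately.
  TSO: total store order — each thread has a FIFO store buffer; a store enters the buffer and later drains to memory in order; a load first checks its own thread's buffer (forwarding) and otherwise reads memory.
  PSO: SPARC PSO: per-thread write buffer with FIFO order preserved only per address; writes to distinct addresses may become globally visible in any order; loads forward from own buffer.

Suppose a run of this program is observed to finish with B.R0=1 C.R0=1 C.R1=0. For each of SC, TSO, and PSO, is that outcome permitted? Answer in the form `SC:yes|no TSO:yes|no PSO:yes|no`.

outcome vector order: (B.R0,C.R0,C.R1)
SC: 9 outcomes — {111, 112, 120, 121, 122, 212, 220, 221, 222}
TSO: 9 outcomes — {111, 112, 120, 121, 122, 212, 220, 221, 222}
PSO: 12 outcomes — {110, 111, 112, 120, 121, 122, 210, 211, 212, 220, 221, 222}
target 110 ∈ {PSO}

SC:no TSO:no PSO:yes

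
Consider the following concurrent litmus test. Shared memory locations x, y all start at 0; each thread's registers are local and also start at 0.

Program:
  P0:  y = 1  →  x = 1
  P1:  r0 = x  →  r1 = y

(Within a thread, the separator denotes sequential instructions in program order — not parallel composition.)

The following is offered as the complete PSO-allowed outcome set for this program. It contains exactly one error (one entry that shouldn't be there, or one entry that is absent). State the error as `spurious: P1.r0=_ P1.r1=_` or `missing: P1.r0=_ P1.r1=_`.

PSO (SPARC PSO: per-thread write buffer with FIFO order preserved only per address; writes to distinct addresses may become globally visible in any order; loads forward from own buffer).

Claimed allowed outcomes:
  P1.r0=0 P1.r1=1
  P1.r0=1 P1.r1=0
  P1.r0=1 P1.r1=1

missing: P1.r0=0 P1.r1=0

outcome vector order: (P1.r0,P1.r1)
under PSO → <0 0>; <0 1>; <1 0>; <1 1>
PSO∖claimed = {<0 0>}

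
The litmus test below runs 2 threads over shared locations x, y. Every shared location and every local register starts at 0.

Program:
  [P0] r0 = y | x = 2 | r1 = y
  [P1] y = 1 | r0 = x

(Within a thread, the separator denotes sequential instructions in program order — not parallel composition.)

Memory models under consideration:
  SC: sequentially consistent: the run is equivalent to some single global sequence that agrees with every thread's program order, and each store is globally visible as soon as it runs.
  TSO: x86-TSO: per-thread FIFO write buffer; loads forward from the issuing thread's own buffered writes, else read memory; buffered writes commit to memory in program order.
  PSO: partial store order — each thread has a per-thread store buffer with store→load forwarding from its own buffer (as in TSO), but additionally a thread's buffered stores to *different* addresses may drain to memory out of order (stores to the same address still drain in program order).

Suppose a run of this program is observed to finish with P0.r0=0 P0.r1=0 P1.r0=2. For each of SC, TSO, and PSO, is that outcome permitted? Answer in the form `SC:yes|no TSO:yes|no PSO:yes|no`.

SC:yes TSO:yes PSO:yes

outcome vector order: (P0.r0,P0.r1,P1.r0)
under SC → 002, 010, 012, 110, 112
under TSO → 000, 002, 010, 012, 110, 112
under PSO → 000, 002, 010, 012, 110, 112
target 002 ∈ {SC,TSO,PSO}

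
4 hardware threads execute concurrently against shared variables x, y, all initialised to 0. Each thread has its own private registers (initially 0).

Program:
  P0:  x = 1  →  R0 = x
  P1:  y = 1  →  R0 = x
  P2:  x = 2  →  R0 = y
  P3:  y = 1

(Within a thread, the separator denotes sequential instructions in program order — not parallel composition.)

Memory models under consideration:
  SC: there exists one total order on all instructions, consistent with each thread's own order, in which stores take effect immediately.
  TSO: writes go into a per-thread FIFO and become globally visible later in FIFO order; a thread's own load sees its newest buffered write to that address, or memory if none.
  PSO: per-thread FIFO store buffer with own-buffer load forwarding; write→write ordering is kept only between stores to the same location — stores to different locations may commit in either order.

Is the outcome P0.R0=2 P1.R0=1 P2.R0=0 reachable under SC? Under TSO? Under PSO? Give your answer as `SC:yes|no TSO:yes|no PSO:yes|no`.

SC:no TSO:yes PSO:yes

outcome vector order: (P0.R0,P1.R0,P2.R0)
SC (9): (1,0,1), (1,1,0), (1,1,1), (1,2,0), (1,2,1), (2,0,1), (2,1,1), (2,2,0), (2,2,1)
TSO (12): (1,0,0), (1,0,1), (1,1,0), (1,1,1), (1,2,0), (1,2,1), (2,0,0), (2,0,1), (2,1,0), (2,1,1), (2,2,0), (2,2,1)
PSO (12): (1,0,0), (1,0,1), (1,1,0), (1,1,1), (1,2,0), (1,2,1), (2,0,0), (2,0,1), (2,1,0), (2,1,1), (2,2,0), (2,2,1)
target (2,1,0) ∈ {TSO,PSO}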